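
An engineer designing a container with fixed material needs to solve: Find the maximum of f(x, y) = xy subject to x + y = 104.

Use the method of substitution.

Substitute y = 104 - x into f(x,y) = xy:
g(x) = x(104 - x) = 104x - x^2
g'(x) = 104 - 2x = 0  =>  x = 52
y = 104 - 52 = 52
Maximum value = 52 * 52 = 2704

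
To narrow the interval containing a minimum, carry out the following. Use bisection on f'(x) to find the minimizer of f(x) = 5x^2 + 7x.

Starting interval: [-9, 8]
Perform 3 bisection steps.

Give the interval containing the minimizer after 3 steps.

Finding critical point of f(x) = 5x^2 + 7x using bisection on f'(x) = 10x + 7.
f'(x) = 0 when x = -7/10.
Starting interval: [-9, 8]
Step 1: mid = -1/2, f'(mid) = 2, new interval = [-9, -1/2]
Step 2: mid = -19/4, f'(mid) = -81/2, new interval = [-19/4, -1/2]
Step 3: mid = -21/8, f'(mid) = -77/4, new interval = [-21/8, -1/2]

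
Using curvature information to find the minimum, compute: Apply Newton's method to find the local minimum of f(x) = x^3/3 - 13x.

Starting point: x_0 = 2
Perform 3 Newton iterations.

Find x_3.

f(x) = x^3/3 - 13x
f'(x) = x^2 - 13, f''(x) = 2x
Newton update: x_{n+1} = x_n - (x_n^2 - 13)/(2*x_n)
Step 1: x_0 = 2, f'=-9, f''=4, x_1 = 17/4
Step 2: x_1 = 17/4, f'=81/16, f''=17/2, x_2 = 497/136
Step 3: x_2 = 497/136, f'=6561/18496, f''=497/68, x_3 = 487457/135184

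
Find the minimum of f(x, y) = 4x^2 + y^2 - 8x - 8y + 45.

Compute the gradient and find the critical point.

f(x,y) = 4x^2 + y^2 - 8x - 8y + 45
df/dx = 8x + (-8) = 0  =>  x = 1
df/dy = 2y + (-8) = 0  =>  y = 4
f(1, 4) = 4*(1)^2 + 1*(4)^2 + -8*(1) + -8*(4) + 45 = 25
Hessian is diagonal with entries 8, 2 > 0, so this is a minimum.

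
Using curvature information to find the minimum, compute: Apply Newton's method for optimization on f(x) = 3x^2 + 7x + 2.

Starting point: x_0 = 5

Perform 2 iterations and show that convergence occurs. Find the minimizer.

f(x) = 3x^2 + 7x + 2, f'(x) = 6x + (7), f''(x) = 6
Step 1: f'(5) = 37, x_1 = 5 - 37/6 = -7/6
Step 2: f'(-7/6) = 0, x_2 = -7/6 (converged)
Newton's method converges in 1 step for quadratics.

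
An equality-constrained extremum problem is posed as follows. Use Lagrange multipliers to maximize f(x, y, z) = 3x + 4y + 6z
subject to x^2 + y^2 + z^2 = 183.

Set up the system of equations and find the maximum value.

Lagrange conditions: 3 = 2*lambda*x, 4 = 2*lambda*y, 6 = 2*lambda*z
So x:3 = y:4 = z:6, i.e. x = 3t, y = 4t, z = 6t
Constraint: t^2*(3^2 + 4^2 + 6^2) = 183
  t^2 * 61 = 183  =>  t = sqrt(3)
Maximum = 3*3t + 4*4t + 6*6t = 61*sqrt(3) = sqrt(11163)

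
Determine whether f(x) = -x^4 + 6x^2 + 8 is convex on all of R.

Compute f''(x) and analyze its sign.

f(x) = -x^4 + 6x^2 + 8
f'(x) = -4x^3 + 12x
f''(x) = -12x^2 + 12
f''(x) = -12x^2 + 12 -> -inf as |x| -> inf
Therefore, f is not globally convex on R.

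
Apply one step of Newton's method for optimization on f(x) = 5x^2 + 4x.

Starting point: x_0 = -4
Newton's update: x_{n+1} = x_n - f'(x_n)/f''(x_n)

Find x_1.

f(x) = 5x^2 + 4x
f'(x) = 10x + (4), f''(x) = 10
Newton step: x_1 = x_0 - f'(x_0)/f''(x_0)
f'(-4) = -36
x_1 = -4 - -36/10 = -2/5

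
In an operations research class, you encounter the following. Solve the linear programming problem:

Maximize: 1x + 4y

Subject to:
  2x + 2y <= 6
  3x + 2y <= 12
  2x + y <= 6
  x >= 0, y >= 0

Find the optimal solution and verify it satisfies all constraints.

Feasible vertices: (0, 0), (0, 3), (3, 0)
Objective 1x + 4y at each vertex:
  (0, 0): 0
  (0, 3): 12
  (3, 0): 3
Maximum is 12 at (0, 3).
Verify constraints at (x, y) = (0, 3):
  2*0 + 2*3 = 6 <= 6 (active)
  3*0 + 2*3 = 6 <= 12
  2*0 + 1*3 = 3 <= 6
  x = 0 >= 0, y = 3 >= 0. All constraints satisfied.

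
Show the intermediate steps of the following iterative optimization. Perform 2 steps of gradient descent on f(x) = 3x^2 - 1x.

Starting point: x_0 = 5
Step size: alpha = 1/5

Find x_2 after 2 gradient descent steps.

f(x) = 3x^2 - 1x, f'(x) = 6x + (-1)
Step 1: f'(5) = 29, x_1 = 5 - 1/5 * 29 = -4/5
Step 2: f'(-4/5) = -29/5, x_2 = -4/5 - 1/5 * -29/5 = 9/25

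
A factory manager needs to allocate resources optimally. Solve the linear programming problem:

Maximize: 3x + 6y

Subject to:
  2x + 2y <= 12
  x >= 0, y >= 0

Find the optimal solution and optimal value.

The feasible region has vertices at [(0, 0), (6, 0), (0, 6)].
Checking objective 3x + 6y at each vertex:
  (0, 0): 3*0 + 6*0 = 0
  (6, 0): 3*6 + 6*0 = 18
  (0, 6): 3*0 + 6*6 = 36
Maximum is 36 at (0, 6).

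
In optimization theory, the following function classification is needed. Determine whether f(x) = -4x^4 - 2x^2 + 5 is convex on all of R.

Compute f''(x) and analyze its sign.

f(x) = -4x^4 - 2x^2 + 5
f'(x) = -16x^3 + -4x
f''(x) = -48x^2 + -4
f''(x) = -48x^2 + -4 <= -4 < 0 for all x
Therefore, f is concave on R.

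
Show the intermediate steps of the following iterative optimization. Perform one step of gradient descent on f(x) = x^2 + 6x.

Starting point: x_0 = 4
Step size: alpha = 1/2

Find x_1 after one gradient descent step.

f(x) = x^2 + 6x
f'(x) = 2x + 6
f'(4) = 2*4 + (6) = 14
x_1 = x_0 - alpha * f'(x_0) = 4 - 1/2 * 14 = -3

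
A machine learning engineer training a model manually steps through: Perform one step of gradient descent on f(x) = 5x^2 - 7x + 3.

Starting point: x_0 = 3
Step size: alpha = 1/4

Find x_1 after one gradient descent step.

f(x) = 5x^2 - 7x + 3
f'(x) = 10x - 7
f'(3) = 10*3 + (-7) = 23
x_1 = x_0 - alpha * f'(x_0) = 3 - 1/4 * 23 = -11/4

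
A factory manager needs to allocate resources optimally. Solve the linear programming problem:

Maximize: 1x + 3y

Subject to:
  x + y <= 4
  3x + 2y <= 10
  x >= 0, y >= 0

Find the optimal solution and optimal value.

Feasible vertices: (0, 0), (0, 4), (2, 2), (10/3, 0)
Objective 1x + 3y at each:
  (0, 0): 0
  (0, 4): 12
  (2, 2): 8
  (10/3, 0): 10/3
Maximum is 12 at (0, 4).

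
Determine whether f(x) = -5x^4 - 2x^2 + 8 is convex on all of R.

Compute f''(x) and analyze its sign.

f(x) = -5x^4 - 2x^2 + 8
f'(x) = -20x^3 + -4x
f''(x) = -60x^2 + -4
f''(x) = -60x^2 + -4 <= -4 < 0 for all x
Therefore, f is concave on R.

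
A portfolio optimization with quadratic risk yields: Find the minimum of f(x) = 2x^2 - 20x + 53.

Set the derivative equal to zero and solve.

f(x) = 2x^2 - 20x + 53
f'(x) = 4x + (-20) = 0
x = 20/4 = 5
f(5) = 3
Since f''(x) = 4 > 0, this is a minimum.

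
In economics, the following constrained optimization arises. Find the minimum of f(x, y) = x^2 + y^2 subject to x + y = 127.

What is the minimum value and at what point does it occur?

Substitute y = 127 - x into f(x,y) = x^2 + y^2:
g(x) = x^2 + (127 - x)^2 = 2x^2 - 254x + 16129
g'(x) = 4x - 254 = 0  =>  x = 127/2
y = 127 - 127/2 = 127/2
Minimum value = (127/2)^2 + (127/2)^2 = 16129/2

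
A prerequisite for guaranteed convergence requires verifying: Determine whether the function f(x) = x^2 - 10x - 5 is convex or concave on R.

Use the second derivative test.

f(x) = x^2 - 10x - 5
f'(x) = 2x - 10
f''(x) = 2
Since f''(x) = 2 > 0 for all x, f is convex on R.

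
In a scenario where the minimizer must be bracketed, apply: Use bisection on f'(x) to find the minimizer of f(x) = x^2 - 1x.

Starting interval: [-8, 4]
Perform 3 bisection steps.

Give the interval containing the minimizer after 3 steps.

Finding critical point of f(x) = x^2 - 1x using bisection on f'(x) = 2x + -1.
f'(x) = 0 when x = 1/2.
Starting interval: [-8, 4]
Step 1: mid = -2, f'(mid) = -5, new interval = [-2, 4]
Step 2: mid = 1, f'(mid) = 1, new interval = [-2, 1]
Step 3: mid = -1/2, f'(mid) = -2, new interval = [-1/2, 1]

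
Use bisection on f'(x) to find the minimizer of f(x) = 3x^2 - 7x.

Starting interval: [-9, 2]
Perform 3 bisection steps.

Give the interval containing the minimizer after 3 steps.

Finding critical point of f(x) = 3x^2 - 7x using bisection on f'(x) = 6x + -7.
f'(x) = 0 when x = 7/6.
Starting interval: [-9, 2]
Step 1: mid = -7/2, f'(mid) = -28, new interval = [-7/2, 2]
Step 2: mid = -3/4, f'(mid) = -23/2, new interval = [-3/4, 2]
Step 3: mid = 5/8, f'(mid) = -13/4, new interval = [5/8, 2]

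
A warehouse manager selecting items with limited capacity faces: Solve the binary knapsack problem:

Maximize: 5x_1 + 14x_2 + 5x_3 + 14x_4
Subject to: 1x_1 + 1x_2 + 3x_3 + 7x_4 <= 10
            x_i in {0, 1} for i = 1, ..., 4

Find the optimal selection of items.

Items: item 1 (v=5, w=1), item 2 (v=14, w=1), item 3 (v=5, w=3), item 4 (v=14, w=7)
Capacity: 10
Checking all 16 subsets (w = total weight, v = total value):
  {}: w = 0, v = 0
  {1}: w = 1, v = 5
  {2}: w = 1, v = 14
  {3}: w = 3, v = 5
  {4}: w = 7, v = 14
  {1, 2}: w = 2, v = 19
  {1, 3}: w = 4, v = 10
  {1, 4}: w = 8, v = 19
  {2, 3}: w = 4, v = 19
  {2, 4}: w = 8, v = 28
  {3, 4}: w = 10, v = 19
  {1, 2, 3}: w = 5, v = 24
  {1, 2, 4}: w = 9, v = 33
  {1, 3, 4}: w = 11 > 10, infeasible
  {2, 3, 4}: w = 11 > 10, infeasible
  {1, 2, 3, 4}: w = 12 > 10, infeasible
Best feasible subset: items [1, 2, 4]
Total weight: 9 <= 10, total value: 33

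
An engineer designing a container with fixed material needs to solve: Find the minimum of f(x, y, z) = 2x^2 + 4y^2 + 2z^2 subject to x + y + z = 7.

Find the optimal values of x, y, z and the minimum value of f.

Using Lagrange multipliers on f = 2x^2 + 4y^2 + 2z^2 with constraint x + y + z = 7:
Conditions: 2*2*x = lambda, 2*4*y = lambda, 2*2*z = lambda
So x = lambda/4, y = lambda/8, z = lambda/4
Substituting into constraint: lambda * (5/8) = 7
lambda = 56/5
x = 14/5, y = 7/5, z = 14/5
Minimum value = 196/5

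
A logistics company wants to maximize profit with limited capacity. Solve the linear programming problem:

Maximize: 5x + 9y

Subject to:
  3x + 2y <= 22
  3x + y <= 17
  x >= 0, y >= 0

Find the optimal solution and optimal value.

Feasible vertices: (0, 0), (0, 11), (4, 5), (17/3, 0)
Objective 5x + 9y at each:
  (0, 0): 0
  (0, 11): 99
  (4, 5): 65
  (17/3, 0): 85/3
Maximum is 99 at (0, 11).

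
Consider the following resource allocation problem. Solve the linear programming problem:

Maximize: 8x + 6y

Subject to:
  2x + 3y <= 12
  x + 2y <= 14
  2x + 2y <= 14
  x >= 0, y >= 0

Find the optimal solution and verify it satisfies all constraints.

Feasible vertices: (0, 0), (0, 4), (6, 0)
Objective 8x + 6y at each vertex:
  (0, 0): 0
  (0, 4): 24
  (6, 0): 48
Maximum is 48 at (6, 0).
Verify constraints at (x, y) = (6, 0):
  2*6 + 3*0 = 12 <= 12 (active)
  1*6 + 2*0 = 6 <= 14
  2*6 + 2*0 = 12 <= 14
  x = 6 >= 0, y = 0 >= 0. All constraints satisfied.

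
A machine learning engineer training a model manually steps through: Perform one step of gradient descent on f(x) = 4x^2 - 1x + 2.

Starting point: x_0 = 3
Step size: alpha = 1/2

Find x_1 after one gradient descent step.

f(x) = 4x^2 - 1x + 2
f'(x) = 8x - 1
f'(3) = 8*3 + (-1) = 23
x_1 = x_0 - alpha * f'(x_0) = 3 - 1/2 * 23 = -17/2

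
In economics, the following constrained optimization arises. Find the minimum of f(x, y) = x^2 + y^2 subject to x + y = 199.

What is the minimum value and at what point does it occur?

Substitute y = 199 - x into f(x,y) = x^2 + y^2:
g(x) = x^2 + (199 - x)^2 = 2x^2 - 398x + 39601
g'(x) = 4x - 398 = 0  =>  x = 199/2
y = 199 - 199/2 = 199/2
Minimum value = (199/2)^2 + (199/2)^2 = 39601/2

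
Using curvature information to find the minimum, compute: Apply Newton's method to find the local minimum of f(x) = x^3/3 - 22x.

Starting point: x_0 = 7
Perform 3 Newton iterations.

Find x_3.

f(x) = x^3/3 - 22x
f'(x) = x^2 - 22, f''(x) = 2x
Newton update: x_{n+1} = x_n - (x_n^2 - 22)/(2*x_n)
Step 1: x_0 = 7, f'=27, f''=14, x_1 = 71/14
Step 2: x_1 = 71/14, f'=729/196, f''=71/7, x_2 = 9353/1988
Step 3: x_2 = 9353/1988, f'=531441/3952144, f''=9353/994, x_3 = 174425777/37187528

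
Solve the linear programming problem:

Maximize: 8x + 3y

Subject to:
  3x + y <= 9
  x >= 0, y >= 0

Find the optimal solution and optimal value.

The feasible region has vertices at [(0, 0), (3, 0), (0, 9)].
Checking objective 8x + 3y at each vertex:
  (0, 0): 8*0 + 3*0 = 0
  (3, 0): 8*3 + 3*0 = 24
  (0, 9): 8*0 + 3*9 = 27
Maximum is 27 at (0, 9).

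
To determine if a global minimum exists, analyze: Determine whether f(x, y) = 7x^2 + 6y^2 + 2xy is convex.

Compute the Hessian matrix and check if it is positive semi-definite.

f(x,y) = 7x^2 + 6y^2 + 2xy
Hessian H = [[14, 2], [2, 12]]
trace(H) = 26, det(H) = 164
Eigenvalues: (26 +/- sqrt(20)) / 2 = 15.24, 10.76
Since both eigenvalues > 0, f is convex.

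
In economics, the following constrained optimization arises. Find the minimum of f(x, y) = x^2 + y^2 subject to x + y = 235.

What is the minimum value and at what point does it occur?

Substitute y = 235 - x into f(x,y) = x^2 + y^2:
g(x) = x^2 + (235 - x)^2 = 2x^2 - 470x + 55225
g'(x) = 4x - 470 = 0  =>  x = 235/2
y = 235 - 235/2 = 235/2
Minimum value = (235/2)^2 + (235/2)^2 = 55225/2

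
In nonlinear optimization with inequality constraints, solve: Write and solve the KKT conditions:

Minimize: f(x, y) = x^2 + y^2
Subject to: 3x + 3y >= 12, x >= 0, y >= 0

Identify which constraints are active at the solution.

KKT conditions for min x^2 + y^2 s.t. 3x + 3y >= 12, x >= 0, y >= 0:
Stationarity: 2x = mu*3 + mu_x, 2y = mu*3 + mu_y, with mu, mu_x, mu_y >= 0
Complementary slackness: mu*(3x + 3y - 12) = 0, mu_x*x = 0, mu_y*y = 0
(0, 0) is infeasible (3*0 + 3*0 < 12), so if mu = 0 stationarity would force x = mu_x/2 >= 0, y = mu_y/2 >= 0 with mu_x*x = mu_y*y = 0, i.e. x = y = 0: contradiction. Hence mu > 0 and 3x + 3y = 12 is active.
Try x > 0, y > 0 (so mu_x = mu_y = 0): x = 3*mu/2, y = 3*mu/2
Substitute: 3*(3*mu/2) + 3*(3*mu/2) = 12
  mu*18/2 = 12 => mu = 4/3
x* = 2 > 0, y* = 2 > 0, consistent with mu_x = mu_y = 0.
f is convex and the constraints are linear, so this KKT point is the global minimum.
f* = 8
Active constraints: 3x + 3y >= 12 (holds with equality, mu = 4/3 > 0); x >= 0 and y >= 0 are inactive (mu_x = mu_y = 0).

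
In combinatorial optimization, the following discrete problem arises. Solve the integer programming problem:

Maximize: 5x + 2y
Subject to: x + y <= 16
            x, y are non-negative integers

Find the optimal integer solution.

Objective: 5x + 2y, constraint: x + y <= 16
Coefficient of x is 5 >= coefficient of y is 2, so allocate the entire budget to x.
Optimal: x = 16, y = 0, value = 80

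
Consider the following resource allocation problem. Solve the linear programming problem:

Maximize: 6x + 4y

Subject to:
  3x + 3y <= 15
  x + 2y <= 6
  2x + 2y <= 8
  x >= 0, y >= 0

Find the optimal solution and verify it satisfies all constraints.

Feasible vertices: (0, 0), (0, 3), (2, 2), (4, 0)
Objective 6x + 4y at each vertex:
  (0, 0): 0
  (0, 3): 12
  (2, 2): 20
  (4, 0): 24
Maximum is 24 at (4, 0).
Verify constraints at (x, y) = (4, 0):
  3*4 + 3*0 = 12 <= 15
  1*4 + 2*0 = 4 <= 6
  2*4 + 2*0 = 8 <= 8 (active)
  x = 4 >= 0, y = 0 >= 0. All constraints satisfied.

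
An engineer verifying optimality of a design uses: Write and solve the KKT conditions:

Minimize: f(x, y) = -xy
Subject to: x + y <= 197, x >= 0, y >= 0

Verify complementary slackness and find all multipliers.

Problem: min -xy s.t. x + y <= 197 (multiplier lambda), x >= 0 (mu_x), y >= 0 (mu_y)
KKT stationarity: -y + lambda - mu_x = 0, -x + lambda - mu_y = 0, with lambda, mu_x, mu_y >= 0
Complementary slackness: lambda*(x + y - 197) = 0, mu_x*x = 0, mu_y*y = 0
If lambda = 0: y = -mu_x <= 0 and x = -mu_y <= 0 force x = y = 0 with f = 0; but x = y = 197/2 is feasible with f = -38809/4 < 0, so this is not the minimum. Hence lambda > 0 and x + y = 197.
Try x > 0, y > 0 (so mu_x = mu_y = 0): y = lambda, x = lambda => x = y = lambda
x + y = 197 => 2*lambda = 197 => lambda = 197/2
x* = y* = 197/2 > 0, consistent with mu_x = mu_y = 0.
(Any feasible point with x = 0 or y = 0 has f = 0 > -38809/4, so the minimum is not on those boundaries.)
min(-xy) = -38809/4 (i.e. max xy = 38809/4)
Multipliers: lambda = 197/2, mu_x = 0, mu_y = 0
Complementary slackness: lambda*(x + y - 197) = 197/2*(197/2 + 197/2 - 197) = 0, mu_x*x = 0*197/2 = 0, mu_y*y = 0*197/2 = 0. Satisfied.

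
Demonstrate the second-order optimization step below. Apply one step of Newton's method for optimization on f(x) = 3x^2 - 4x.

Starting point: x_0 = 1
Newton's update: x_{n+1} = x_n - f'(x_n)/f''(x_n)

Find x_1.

f(x) = 3x^2 - 4x
f'(x) = 6x + (-4), f''(x) = 6
Newton step: x_1 = x_0 - f'(x_0)/f''(x_0)
f'(1) = 2
x_1 = 1 - 2/6 = 2/3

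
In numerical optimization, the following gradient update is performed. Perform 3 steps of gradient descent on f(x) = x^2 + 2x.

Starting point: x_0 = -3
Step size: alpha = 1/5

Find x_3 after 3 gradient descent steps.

f(x) = x^2 + 2x, f'(x) = 2x + (2)
Step 1: f'(-3) = -4, x_1 = -3 - 1/5 * -4 = -11/5
Step 2: f'(-11/5) = -12/5, x_2 = -11/5 - 1/5 * -12/5 = -43/25
Step 3: f'(-43/25) = -36/25, x_3 = -43/25 - 1/5 * -36/25 = -179/125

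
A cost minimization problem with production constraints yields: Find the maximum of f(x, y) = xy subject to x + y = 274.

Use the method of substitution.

Substitute y = 274 - x into f(x,y) = xy:
g(x) = x(274 - x) = 274x - x^2
g'(x) = 274 - 2x = 0  =>  x = 137
y = 274 - 137 = 137
Maximum value = 137 * 137 = 18769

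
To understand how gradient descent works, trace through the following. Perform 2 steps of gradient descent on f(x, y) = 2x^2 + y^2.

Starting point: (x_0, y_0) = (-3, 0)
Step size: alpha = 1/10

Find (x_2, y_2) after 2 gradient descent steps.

f(x,y) = 2x^2 + y^2
grad_x = 4x + 0y, grad_y = 2y + 0x
Step 1: grad = (-12, 0), (-9/5, 0)
Step 2: grad = (-36/5, 0), (-27/25, 0)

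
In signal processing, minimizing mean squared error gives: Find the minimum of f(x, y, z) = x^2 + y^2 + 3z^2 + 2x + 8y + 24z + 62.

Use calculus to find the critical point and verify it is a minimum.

f(x,y,z) = x^2 + y^2 + 3z^2 + 2x + 8y + 24z + 62
df/dx = 2x + (2) = 0 => x = -1
df/dy = 2y + (8) = 0 => y = -4
df/dz = 6z + (24) = 0 => z = -4
f(-1,-4,-4) = 1*(-1)^2 + 1*(-4)^2 + 3*(-4)^2 + 2*(-1) + 8*(-4) + 24*(-4) + 62 = -3
Hessian is diagonal with entries 2, 2, 6 > 0, confirmed minimum.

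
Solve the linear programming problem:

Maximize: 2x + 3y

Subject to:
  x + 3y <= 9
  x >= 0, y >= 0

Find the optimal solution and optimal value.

The feasible region has vertices at [(0, 0), (9, 0), (0, 3)].
Checking objective 2x + 3y at each vertex:
  (0, 0): 2*0 + 3*0 = 0
  (9, 0): 2*9 + 3*0 = 18
  (0, 3): 2*0 + 3*3 = 9
Maximum is 18 at (9, 0).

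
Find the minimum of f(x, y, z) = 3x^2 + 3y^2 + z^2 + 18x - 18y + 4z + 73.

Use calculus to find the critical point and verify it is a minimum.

f(x,y,z) = 3x^2 + 3y^2 + z^2 + 18x - 18y + 4z + 73
df/dx = 6x + (18) = 0 => x = -3
df/dy = 6y + (-18) = 0 => y = 3
df/dz = 2z + (4) = 0 => z = -2
f(-3,3,-2) = 3*(-3)^2 + 3*(3)^2 + 1*(-2)^2 + 18*(-3) + -18*(3) + 4*(-2) + 73 = 15
Hessian is diagonal with entries 6, 6, 2 > 0, confirmed minimum.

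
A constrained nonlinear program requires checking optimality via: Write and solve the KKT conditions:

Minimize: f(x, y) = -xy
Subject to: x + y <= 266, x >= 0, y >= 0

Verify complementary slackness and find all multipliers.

Problem: min -xy s.t. x + y <= 266 (multiplier lambda), x >= 0 (mu_x), y >= 0 (mu_y)
KKT stationarity: -y + lambda - mu_x = 0, -x + lambda - mu_y = 0, with lambda, mu_x, mu_y >= 0
Complementary slackness: lambda*(x + y - 266) = 0, mu_x*x = 0, mu_y*y = 0
If lambda = 0: y = -mu_x <= 0 and x = -mu_y <= 0 force x = y = 0 with f = 0; but x = y = 133 is feasible with f = -17689 < 0, so this is not the minimum. Hence lambda > 0 and x + y = 266.
Try x > 0, y > 0 (so mu_x = mu_y = 0): y = lambda, x = lambda => x = y = lambda
x + y = 266 => 2*lambda = 266 => lambda = 133
x* = y* = 133 > 0, consistent with mu_x = mu_y = 0.
(Any feasible point with x = 0 or y = 0 has f = 0 > -17689, so the minimum is not on those boundaries.)
min(-xy) = -17689 (i.e. max xy = 17689)
Multipliers: lambda = 133, mu_x = 0, mu_y = 0
Complementary slackness: lambda*(x + y - 266) = 133*(133 + 133 - 266) = 0, mu_x*x = 0*133 = 0, mu_y*y = 0*133 = 0. Satisfied.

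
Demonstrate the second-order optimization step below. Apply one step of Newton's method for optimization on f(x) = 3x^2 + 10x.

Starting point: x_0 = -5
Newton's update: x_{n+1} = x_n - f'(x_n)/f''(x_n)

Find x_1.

f(x) = 3x^2 + 10x
f'(x) = 6x + (10), f''(x) = 6
Newton step: x_1 = x_0 - f'(x_0)/f''(x_0)
f'(-5) = -20
x_1 = -5 - -20/6 = -5/3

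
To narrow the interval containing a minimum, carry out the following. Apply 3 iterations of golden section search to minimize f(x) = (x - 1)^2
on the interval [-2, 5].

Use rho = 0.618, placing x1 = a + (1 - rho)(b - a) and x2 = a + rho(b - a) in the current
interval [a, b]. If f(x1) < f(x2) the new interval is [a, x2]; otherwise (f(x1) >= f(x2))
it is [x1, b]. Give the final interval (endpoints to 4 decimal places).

Golden section search for min of f(x) = (x - 1)^2 on [-2, 5].
Each step: x1 = a + (1 - rho)(b - a), x2 = a + rho(b - a); if f(x1) < f(x2) keep [a, x2], otherwise keep [x1, b].
Step 1: [-2.0000, 5.0000], x1=0.6740 (f=0.1063), x2=2.3260 (f=1.7583); f(x1) < f(x2) => keep [-2.0000, 2.3260]
Step 2: [-2.0000, 2.3260], x1=-0.3475 (f=1.8157), x2=0.6735 (f=0.1066); f(x1) > f(x2) => keep [-0.3475, 2.3260]
Step 3: [-0.3475, 2.3260], x1=0.6738 (f=0.1064), x2=1.3047 (f=0.0929); f(x1) > f(x2) => keep [0.6738, 2.3260]
Final interval: [0.6738, 2.3260]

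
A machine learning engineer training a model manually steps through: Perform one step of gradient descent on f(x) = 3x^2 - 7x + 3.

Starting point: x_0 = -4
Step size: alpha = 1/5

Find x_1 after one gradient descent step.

f(x) = 3x^2 - 7x + 3
f'(x) = 6x - 7
f'(-4) = 6*-4 + (-7) = -31
x_1 = x_0 - alpha * f'(x_0) = -4 - 1/5 * -31 = 11/5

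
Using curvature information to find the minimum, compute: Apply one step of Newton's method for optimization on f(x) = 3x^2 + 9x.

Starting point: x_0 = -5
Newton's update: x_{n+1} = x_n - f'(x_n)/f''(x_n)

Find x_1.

f(x) = 3x^2 + 9x
f'(x) = 6x + (9), f''(x) = 6
Newton step: x_1 = x_0 - f'(x_0)/f''(x_0)
f'(-5) = -21
x_1 = -5 - -21/6 = -3/2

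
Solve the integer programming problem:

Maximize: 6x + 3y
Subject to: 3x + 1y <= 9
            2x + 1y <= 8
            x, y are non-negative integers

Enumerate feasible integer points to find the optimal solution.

Constraint 1: 3x + 1y <= 9
Constraint 2: 2x + 1y <= 8
Feasible x range (need y >= 0): 0 <= x <= min(9/3, 8/2) => x in {0, ..., 3}.
Enumerate feasible integer points row by row (the coefficient of y is 3 > 0, so for each x the largest feasible y gives the best value):
  x = 0: y <= min((9 - 3*0)/1, (8 - 2*0)/1) => y in {0, ..., 8}; best 6*0 + 3*8 = 24
  x = 1: y <= min((9 - 3*1)/1, (8 - 2*1)/1) => y in {0, ..., 6}; best 6*1 + 3*6 = 24
  x = 2: y <= min((9 - 3*2)/1, (8 - 2*2)/1) => y in {0, ..., 3}; best 6*2 + 3*3 = 21
  x = 3: y <= min((9 - 3*3)/1, (8 - 2*3)/1) => y in {0}; best 6*3 + 3*0 = 18
The maximum 6x + 3y = 24 is achieved at x = 0, y = 8.
(The same value 24 is also attained at (1, 6).)
Check: 3*0 + 1*8 = 8 <= 9 and 2*0 + 1*8 = 8 <= 8.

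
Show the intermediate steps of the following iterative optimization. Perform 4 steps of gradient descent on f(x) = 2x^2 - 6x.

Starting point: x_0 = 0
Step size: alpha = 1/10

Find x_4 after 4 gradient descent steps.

f(x) = 2x^2 - 6x, f'(x) = 4x + (-6)
Step 1: f'(0) = -6, x_1 = 0 - 1/10 * -6 = 3/5
Step 2: f'(3/5) = -18/5, x_2 = 3/5 - 1/10 * -18/5 = 24/25
Step 3: f'(24/25) = -54/25, x_3 = 24/25 - 1/10 * -54/25 = 147/125
Step 4: f'(147/125) = -162/125, x_4 = 147/125 - 1/10 * -162/125 = 816/625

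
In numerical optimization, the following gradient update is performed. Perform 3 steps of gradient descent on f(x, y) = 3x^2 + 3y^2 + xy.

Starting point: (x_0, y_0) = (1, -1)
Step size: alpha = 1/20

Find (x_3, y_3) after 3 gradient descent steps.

f(x,y) = 3x^2 + 3y^2 + xy
grad_x = 6x + 1y, grad_y = 6y + 1x
Step 1: grad = (5, -5), (3/4, -3/4)
Step 2: grad = (15/4, -15/4), (9/16, -9/16)
Step 3: grad = (45/16, -45/16), (27/64, -27/64)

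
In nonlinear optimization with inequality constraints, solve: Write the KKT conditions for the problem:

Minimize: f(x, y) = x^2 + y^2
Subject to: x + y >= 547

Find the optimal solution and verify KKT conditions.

KKT conditions for min x^2 + y^2 s.t. x + y >= 547:
Stationarity: 2x = mu, 2y = mu
So x = y = mu/2.
Complementary slackness: mu*(x + y - 547) = 0
Primal feasibility: x + y >= 547; dual feasibility: mu >= 0
If mu = 0 then x = y = 0, but 0 + 0 < 547 is infeasible, so the constraint is active.
Constraint active: x + y = 2*(mu/2) = 547 => mu = 547
x = y = 547/2, f = 299209/2
Verify: stationarity 2*(547/2) = 547 = mu; primal 547/2 + 547/2 = 547 >= 547; dual mu = 547 >= 0; complementary slackness 547*(547 - 547) = 0. All KKT conditions hold.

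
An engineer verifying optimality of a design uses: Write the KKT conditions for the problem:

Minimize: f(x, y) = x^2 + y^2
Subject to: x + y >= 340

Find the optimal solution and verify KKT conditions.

KKT conditions for min x^2 + y^2 s.t. x + y >= 340:
Stationarity: 2x = mu, 2y = mu
So x = y = mu/2.
Complementary slackness: mu*(x + y - 340) = 0
Primal feasibility: x + y >= 340; dual feasibility: mu >= 0
If mu = 0 then x = y = 0, but 0 + 0 < 340 is infeasible, so the constraint is active.
Constraint active: x + y = 2*(mu/2) = 340 => mu = 340
x = y = 170, f = 57800
Verify: stationarity 2*170 = 340 = mu; primal 170 + 170 = 340 >= 340; dual mu = 340 >= 0; complementary slackness 340*(340 - 340) = 0. All KKT conditions hold.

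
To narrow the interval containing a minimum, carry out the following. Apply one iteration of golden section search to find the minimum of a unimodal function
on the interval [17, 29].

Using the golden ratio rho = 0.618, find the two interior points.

Golden section search on [17, 29].
Golden ratio rho = 0.618 (approx).
Interior points:
  x_1 = 17 + (1-0.618)*12 = 21.5840
  x_2 = 17 + 0.618*12 = 24.4160
Compare f(x_1) and f(x_2) to determine which subinterval to keep.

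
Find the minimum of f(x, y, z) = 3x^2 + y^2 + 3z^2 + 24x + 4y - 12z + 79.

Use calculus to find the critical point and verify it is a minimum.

f(x,y,z) = 3x^2 + y^2 + 3z^2 + 24x + 4y - 12z + 79
df/dx = 6x + (24) = 0 => x = -4
df/dy = 2y + (4) = 0 => y = -2
df/dz = 6z + (-12) = 0 => z = 2
f(-4,-2,2) = 3*(-4)^2 + 1*(-2)^2 + 3*(2)^2 + 24*(-4) + 4*(-2) + -12*(2) + 79 = 15
Hessian is diagonal with entries 6, 2, 6 > 0, confirmed minimum.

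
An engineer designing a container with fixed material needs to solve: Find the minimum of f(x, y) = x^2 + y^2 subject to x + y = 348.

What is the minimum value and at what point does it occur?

Substitute y = 348 - x into f(x,y) = x^2 + y^2:
g(x) = x^2 + (348 - x)^2 = 2x^2 - 696x + 121104
g'(x) = 4x - 696 = 0  =>  x = 174
y = 348 - 174 = 174
Minimum value = 174^2 + 174^2 = 60552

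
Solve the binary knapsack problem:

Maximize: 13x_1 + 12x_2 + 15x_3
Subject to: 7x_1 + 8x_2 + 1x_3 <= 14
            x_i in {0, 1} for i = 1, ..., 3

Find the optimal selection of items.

Items: item 1 (v=13, w=7), item 2 (v=12, w=8), item 3 (v=15, w=1)
Capacity: 14
Checking all 8 subsets (w = total weight, v = total value):
  {}: w = 0, v = 0
  {1}: w = 7, v = 13
  {2}: w = 8, v = 12
  {3}: w = 1, v = 15
  {1, 2}: w = 15 > 14, infeasible
  {1, 3}: w = 8, v = 28
  {2, 3}: w = 9, v = 27
  {1, 2, 3}: w = 16 > 14, infeasible
Best feasible subset: items [1, 3]
Total weight: 8 <= 14, total value: 28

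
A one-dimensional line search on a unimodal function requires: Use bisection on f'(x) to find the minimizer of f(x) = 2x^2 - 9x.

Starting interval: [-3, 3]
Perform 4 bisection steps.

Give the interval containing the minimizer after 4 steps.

Finding critical point of f(x) = 2x^2 - 9x using bisection on f'(x) = 4x + -9.
f'(x) = 0 when x = 9/4.
Starting interval: [-3, 3]
Step 1: mid = 0, f'(mid) = -9, new interval = [0, 3]
Step 2: mid = 3/2, f'(mid) = -3, new interval = [3/2, 3]
Step 3: mid = 9/4, f'(mid) = 0, new interval = [9/4, 9/4]
Step 4: mid = 9/4, f'(mid) = 0, new interval = [9/4, 9/4]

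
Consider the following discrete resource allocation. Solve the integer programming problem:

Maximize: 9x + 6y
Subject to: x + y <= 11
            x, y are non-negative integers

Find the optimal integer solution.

Objective: 9x + 6y, constraint: x + y <= 11
Coefficient of x is 9 >= coefficient of y is 6, so allocate the entire budget to x.
Optimal: x = 11, y = 0, value = 99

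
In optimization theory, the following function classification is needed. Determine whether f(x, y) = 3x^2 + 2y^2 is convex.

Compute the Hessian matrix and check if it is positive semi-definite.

f(x,y) = 3x^2 + 2y^2
Hessian H = [[6, 0], [0, 4]]
trace(H) = 10, det(H) = 24
Eigenvalues: (10 +/- sqrt(4)) / 2 = 6, 4
Since both eigenvalues > 0, f is convex.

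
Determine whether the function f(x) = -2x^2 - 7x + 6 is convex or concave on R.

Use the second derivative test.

f(x) = -2x^2 - 7x + 6
f'(x) = -4x - 7
f''(x) = -4
Since f''(x) = -4 < 0 for all x, f is concave on R.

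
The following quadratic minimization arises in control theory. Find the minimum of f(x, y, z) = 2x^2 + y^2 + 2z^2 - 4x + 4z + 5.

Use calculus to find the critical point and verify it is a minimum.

f(x,y,z) = 2x^2 + y^2 + 2z^2 - 4x + 4z + 5
df/dx = 4x + (-4) = 0 => x = 1
df/dy = 2y + (0) = 0 => y = 0
df/dz = 4z + (4) = 0 => z = -1
f(1,0,-1) = 2*(1)^2 + 1*(0)^2 + 2*(-1)^2 + -4*(1) + 4*(-1) + 5 = 1
Hessian is diagonal with entries 4, 2, 4 > 0, confirmed minimum.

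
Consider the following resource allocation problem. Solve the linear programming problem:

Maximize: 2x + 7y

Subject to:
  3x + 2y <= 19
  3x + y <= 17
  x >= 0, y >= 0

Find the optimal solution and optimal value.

Feasible vertices: (0, 0), (0, 19/2), (5, 2), (17/3, 0)
Objective 2x + 7y at each:
  (0, 0): 0
  (0, 19/2): 133/2
  (5, 2): 24
  (17/3, 0): 34/3
Maximum is 133/2 at (0, 19/2).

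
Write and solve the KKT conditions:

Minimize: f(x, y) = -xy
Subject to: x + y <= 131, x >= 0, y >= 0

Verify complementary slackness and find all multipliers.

Problem: min -xy s.t. x + y <= 131 (multiplier lambda), x >= 0 (mu_x), y >= 0 (mu_y)
KKT stationarity: -y + lambda - mu_x = 0, -x + lambda - mu_y = 0, with lambda, mu_x, mu_y >= 0
Complementary slackness: lambda*(x + y - 131) = 0, mu_x*x = 0, mu_y*y = 0
If lambda = 0: y = -mu_x <= 0 and x = -mu_y <= 0 force x = y = 0 with f = 0; but x = y = 131/2 is feasible with f = -17161/4 < 0, so this is not the minimum. Hence lambda > 0 and x + y = 131.
Try x > 0, y > 0 (so mu_x = mu_y = 0): y = lambda, x = lambda => x = y = lambda
x + y = 131 => 2*lambda = 131 => lambda = 131/2
x* = y* = 131/2 > 0, consistent with mu_x = mu_y = 0.
(Any feasible point with x = 0 or y = 0 has f = 0 > -17161/4, so the minimum is not on those boundaries.)
min(-xy) = -17161/4 (i.e. max xy = 17161/4)
Multipliers: lambda = 131/2, mu_x = 0, mu_y = 0
Complementary slackness: lambda*(x + y - 131) = 131/2*(131/2 + 131/2 - 131) = 0, mu_x*x = 0*131/2 = 0, mu_y*y = 0*131/2 = 0. Satisfied.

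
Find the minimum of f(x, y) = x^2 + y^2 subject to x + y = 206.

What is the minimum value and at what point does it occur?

Substitute y = 206 - x into f(x,y) = x^2 + y^2:
g(x) = x^2 + (206 - x)^2 = 2x^2 - 412x + 42436
g'(x) = 4x - 412 = 0  =>  x = 103
y = 206 - 103 = 103
Minimum value = 103^2 + 103^2 = 21218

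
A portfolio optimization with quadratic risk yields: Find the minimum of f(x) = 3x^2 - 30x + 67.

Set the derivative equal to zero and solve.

f(x) = 3x^2 - 30x + 67
f'(x) = 6x + (-30) = 0
x = 30/6 = 5
f(5) = -8
Since f''(x) = 6 > 0, this is a minimum.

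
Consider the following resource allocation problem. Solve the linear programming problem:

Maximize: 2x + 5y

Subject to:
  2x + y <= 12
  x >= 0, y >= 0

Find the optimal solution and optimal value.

The feasible region has vertices at [(0, 0), (6, 0), (0, 12)].
Checking objective 2x + 5y at each vertex:
  (0, 0): 2*0 + 5*0 = 0
  (6, 0): 2*6 + 5*0 = 12
  (0, 12): 2*0 + 5*12 = 60
Maximum is 60 at (0, 12).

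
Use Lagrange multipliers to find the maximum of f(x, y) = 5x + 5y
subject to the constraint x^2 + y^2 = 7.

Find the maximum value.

Set up Lagrange conditions: grad f = lambda * grad g
  5 = 2*lambda*x
  5 = 2*lambda*y
From these: x/y = 5/5, so x = 5t, y = 5t for some t.
Substitute into constraint: (5t)^2 + (5t)^2 = 7
  t^2 * 50 = 7
  t = sqrt(7/50)
Maximum = 5*x + 5*y = (5^2 + 5^2)*t = 50 * sqrt(7/50) = sqrt(350)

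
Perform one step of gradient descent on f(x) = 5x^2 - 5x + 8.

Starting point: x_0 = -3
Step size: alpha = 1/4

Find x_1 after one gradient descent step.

f(x) = 5x^2 - 5x + 8
f'(x) = 10x - 5
f'(-3) = 10*-3 + (-5) = -35
x_1 = x_0 - alpha * f'(x_0) = -3 - 1/4 * -35 = 23/4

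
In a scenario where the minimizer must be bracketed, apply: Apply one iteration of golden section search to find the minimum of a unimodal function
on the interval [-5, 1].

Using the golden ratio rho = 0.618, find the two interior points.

Golden section search on [-5, 1].
Golden ratio rho = 0.618 (approx).
Interior points:
  x_1 = -5 + (1-0.618)*6 = -2.7080
  x_2 = -5 + 0.618*6 = -1.2920
Compare f(x_1) and f(x_2) to determine which subinterval to keep.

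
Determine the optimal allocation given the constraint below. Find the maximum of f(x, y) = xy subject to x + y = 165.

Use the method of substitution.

Substitute y = 165 - x into f(x,y) = xy:
g(x) = x(165 - x) = 165x - x^2
g'(x) = 165 - 2x = 0  =>  x = 165/2
y = 165 - 165/2 = 165/2
Maximum value = (165/2) * (165/2) = 27225/4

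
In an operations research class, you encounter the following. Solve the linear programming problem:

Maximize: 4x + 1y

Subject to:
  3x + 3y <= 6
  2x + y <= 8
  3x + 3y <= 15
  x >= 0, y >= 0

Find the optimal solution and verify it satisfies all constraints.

Feasible vertices: (0, 0), (0, 2), (2, 0)
Objective 4x + 1y at each vertex:
  (0, 0): 0
  (0, 2): 2
  (2, 0): 8
Maximum is 8 at (2, 0).
Verify constraints at (x, y) = (2, 0):
  3*2 + 3*0 = 6 <= 6 (active)
  2*2 + 1*0 = 4 <= 8
  3*2 + 3*0 = 6 <= 15
  x = 2 >= 0, y = 0 >= 0. All constraints satisfied.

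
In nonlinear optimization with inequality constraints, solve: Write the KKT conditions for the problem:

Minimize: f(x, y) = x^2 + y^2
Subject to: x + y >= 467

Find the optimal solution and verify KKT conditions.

KKT conditions for min x^2 + y^2 s.t. x + y >= 467:
Stationarity: 2x = mu, 2y = mu
So x = y = mu/2.
Complementary slackness: mu*(x + y - 467) = 0
Primal feasibility: x + y >= 467; dual feasibility: mu >= 0
If mu = 0 then x = y = 0, but 0 + 0 < 467 is infeasible, so the constraint is active.
Constraint active: x + y = 2*(mu/2) = 467 => mu = 467
x = y = 467/2, f = 218089/2
Verify: stationarity 2*(467/2) = 467 = mu; primal 467/2 + 467/2 = 467 >= 467; dual mu = 467 >= 0; complementary slackness 467*(467 - 467) = 0. All KKT conditions hold.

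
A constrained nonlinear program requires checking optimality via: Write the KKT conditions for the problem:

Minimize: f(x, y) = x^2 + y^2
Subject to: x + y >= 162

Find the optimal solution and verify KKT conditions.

KKT conditions for min x^2 + y^2 s.t. x + y >= 162:
Stationarity: 2x = mu, 2y = mu
So x = y = mu/2.
Complementary slackness: mu*(x + y - 162) = 0
Primal feasibility: x + y >= 162; dual feasibility: mu >= 0
If mu = 0 then x = y = 0, but 0 + 0 < 162 is infeasible, so the constraint is active.
Constraint active: x + y = 2*(mu/2) = 162 => mu = 162
x = y = 81, f = 13122
Verify: stationarity 2*81 = 162 = mu; primal 81 + 81 = 162 >= 162; dual mu = 162 >= 0; complementary slackness 162*(162 - 162) = 0. All KKT conditions hold.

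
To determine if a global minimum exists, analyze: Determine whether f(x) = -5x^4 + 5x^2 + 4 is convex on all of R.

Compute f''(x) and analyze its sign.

f(x) = -5x^4 + 5x^2 + 4
f'(x) = -20x^3 + 10x
f''(x) = -60x^2 + 10
f''(x) = -60x^2 + 10 -> -inf as |x| -> inf
Therefore, f is not globally convex on R.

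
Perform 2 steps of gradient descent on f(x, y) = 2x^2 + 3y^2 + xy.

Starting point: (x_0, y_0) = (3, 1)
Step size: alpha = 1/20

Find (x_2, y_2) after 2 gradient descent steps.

f(x,y) = 2x^2 + 3y^2 + xy
grad_x = 4x + 1y, grad_y = 6y + 1x
Step 1: grad = (13, 9), (47/20, 11/20)
Step 2: grad = (199/20, 113/20), (741/400, 107/400)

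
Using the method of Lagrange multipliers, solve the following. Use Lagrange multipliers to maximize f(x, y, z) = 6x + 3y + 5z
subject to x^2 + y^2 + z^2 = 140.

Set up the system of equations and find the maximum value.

Lagrange conditions: 6 = 2*lambda*x, 3 = 2*lambda*y, 5 = 2*lambda*z
So x:6 = y:3 = z:5, i.e. x = 6t, y = 3t, z = 5t
Constraint: t^2*(6^2 + 3^2 + 5^2) = 140
  t^2 * 70 = 140  =>  t = sqrt(2)
Maximum = 6*6t + 3*3t + 5*5t = 70*sqrt(2) = sqrt(9800)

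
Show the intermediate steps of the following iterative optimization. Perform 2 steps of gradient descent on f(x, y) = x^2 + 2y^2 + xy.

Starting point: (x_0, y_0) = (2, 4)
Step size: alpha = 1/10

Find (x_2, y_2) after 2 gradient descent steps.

f(x,y) = x^2 + 2y^2 + xy
grad_x = 2x + 1y, grad_y = 4y + 1x
Step 1: grad = (8, 18), (6/5, 11/5)
Step 2: grad = (23/5, 10), (37/50, 6/5)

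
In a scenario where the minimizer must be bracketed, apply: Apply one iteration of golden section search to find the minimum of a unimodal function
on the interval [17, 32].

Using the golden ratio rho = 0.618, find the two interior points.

Golden section search on [17, 32].
Golden ratio rho = 0.618 (approx).
Interior points:
  x_1 = 17 + (1-0.618)*15 = 22.7300
  x_2 = 17 + 0.618*15 = 26.2700
Compare f(x_1) and f(x_2) to determine which subinterval to keep.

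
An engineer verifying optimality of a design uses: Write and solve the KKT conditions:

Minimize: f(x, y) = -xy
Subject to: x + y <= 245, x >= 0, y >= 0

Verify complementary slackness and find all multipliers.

Problem: min -xy s.t. x + y <= 245 (multiplier lambda), x >= 0 (mu_x), y >= 0 (mu_y)
KKT stationarity: -y + lambda - mu_x = 0, -x + lambda - mu_y = 0, with lambda, mu_x, mu_y >= 0
Complementary slackness: lambda*(x + y - 245) = 0, mu_x*x = 0, mu_y*y = 0
If lambda = 0: y = -mu_x <= 0 and x = -mu_y <= 0 force x = y = 0 with f = 0; but x = y = 245/2 is feasible with f = -60025/4 < 0, so this is not the minimum. Hence lambda > 0 and x + y = 245.
Try x > 0, y > 0 (so mu_x = mu_y = 0): y = lambda, x = lambda => x = y = lambda
x + y = 245 => 2*lambda = 245 => lambda = 245/2
x* = y* = 245/2 > 0, consistent with mu_x = mu_y = 0.
(Any feasible point with x = 0 or y = 0 has f = 0 > -60025/4, so the minimum is not on those boundaries.)
min(-xy) = -60025/4 (i.e. max xy = 60025/4)
Multipliers: lambda = 245/2, mu_x = 0, mu_y = 0
Complementary slackness: lambda*(x + y - 245) = 245/2*(245/2 + 245/2 - 245) = 0, mu_x*x = 0*245/2 = 0, mu_y*y = 0*245/2 = 0. Satisfied.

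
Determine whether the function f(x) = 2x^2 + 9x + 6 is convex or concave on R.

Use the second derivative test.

f(x) = 2x^2 + 9x + 6
f'(x) = 4x + 9
f''(x) = 4
Since f''(x) = 4 > 0 for all x, f is convex on R.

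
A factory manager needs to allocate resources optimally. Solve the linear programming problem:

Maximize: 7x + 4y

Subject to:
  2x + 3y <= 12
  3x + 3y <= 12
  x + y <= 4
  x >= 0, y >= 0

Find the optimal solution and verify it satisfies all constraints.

Feasible vertices: (0, 0), (0, 4), (4, 0)
Objective 7x + 4y at each vertex:
  (0, 0): 0
  (0, 4): 16
  (4, 0): 28
Maximum is 28 at (4, 0).
Verify constraints at (x, y) = (4, 0):
  2*4 + 3*0 = 8 <= 12
  3*4 + 3*0 = 12 <= 12 (active)
  1*4 + 1*0 = 4 <= 4 (active)
  x = 4 >= 0, y = 0 >= 0. All constraints satisfied.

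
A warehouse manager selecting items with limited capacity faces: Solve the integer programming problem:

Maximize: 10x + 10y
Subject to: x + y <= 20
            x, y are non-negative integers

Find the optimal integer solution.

Objective: 10x + 10y, constraint: x + y <= 20
Coefficient of x is 10 >= coefficient of y is 10, so allocate the entire budget to x.
Optimal: x = 20, y = 0, value = 200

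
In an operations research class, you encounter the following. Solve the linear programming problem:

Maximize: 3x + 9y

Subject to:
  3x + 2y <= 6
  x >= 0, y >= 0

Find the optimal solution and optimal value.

The feasible region has vertices at [(0, 0), (2, 0), (0, 3)].
Checking objective 3x + 9y at each vertex:
  (0, 0): 3*0 + 9*0 = 0
  (2, 0): 3*2 + 9*0 = 6
  (0, 3): 3*0 + 9*3 = 27
Maximum is 27 at (0, 3).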